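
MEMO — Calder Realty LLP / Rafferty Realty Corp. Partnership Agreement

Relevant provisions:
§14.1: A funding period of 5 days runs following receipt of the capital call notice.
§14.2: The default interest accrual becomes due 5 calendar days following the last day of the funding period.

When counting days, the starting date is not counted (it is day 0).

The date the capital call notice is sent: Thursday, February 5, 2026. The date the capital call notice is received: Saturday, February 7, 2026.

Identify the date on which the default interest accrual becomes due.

The last day of the funding period: February 7, 2026 + 5 days = February 12, 2026.
The date on which the default interest accrual becomes due: February 12, 2026 + 5 days = February 17, 2026.

February 17, 2026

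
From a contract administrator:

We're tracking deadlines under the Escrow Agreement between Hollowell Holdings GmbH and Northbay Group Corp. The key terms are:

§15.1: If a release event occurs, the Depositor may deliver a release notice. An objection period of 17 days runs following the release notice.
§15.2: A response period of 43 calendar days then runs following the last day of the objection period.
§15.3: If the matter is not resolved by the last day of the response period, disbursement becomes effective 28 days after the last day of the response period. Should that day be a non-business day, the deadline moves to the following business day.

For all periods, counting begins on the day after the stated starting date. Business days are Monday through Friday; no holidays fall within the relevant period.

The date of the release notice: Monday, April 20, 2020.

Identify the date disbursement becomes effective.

Adding 17 calendar days to April 20, 2020 gives May 7, 2020, which is the last day of the objection period.
Adding 43 calendar days to May 7, 2020 gives June 19, 2020, which is the last day of the response period.
Adding 28 calendar days to June 19, 2020 gives July 17, 2020, which is the date disbursement becomes effective. July 17, 2020 is a Friday, so no roll-forward applies.

July 17, 2020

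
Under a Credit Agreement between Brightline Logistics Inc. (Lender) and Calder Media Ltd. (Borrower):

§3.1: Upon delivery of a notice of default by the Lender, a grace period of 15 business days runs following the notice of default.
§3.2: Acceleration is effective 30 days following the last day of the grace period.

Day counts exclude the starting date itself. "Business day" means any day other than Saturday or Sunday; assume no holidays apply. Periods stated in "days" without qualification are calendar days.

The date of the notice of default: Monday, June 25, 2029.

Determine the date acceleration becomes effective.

August 15, 2029

The last day of the grace period: 15 business days after Monday, June 25, 2029, skipping weekends — Jun 26, Jun 27, Jun 28, Jun 29, …, Jul 12, Jul 13, Jul 16 — lands on Monday, July 16, 2029.
The date acceleration becomes effective: 30 calendar days after July 16, 2029 is August 15, 2029.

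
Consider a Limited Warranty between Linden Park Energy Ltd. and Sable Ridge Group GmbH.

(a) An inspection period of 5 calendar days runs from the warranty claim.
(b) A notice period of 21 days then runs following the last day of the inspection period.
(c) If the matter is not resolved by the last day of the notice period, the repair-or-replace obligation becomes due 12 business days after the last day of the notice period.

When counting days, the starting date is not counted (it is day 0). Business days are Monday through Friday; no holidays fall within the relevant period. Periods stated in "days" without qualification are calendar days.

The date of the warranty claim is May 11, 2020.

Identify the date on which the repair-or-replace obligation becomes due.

Jun 23, 2020

The last day of the inspection period: 5 calendar days after May 11, 2020 is May 16, 2020.
The last day of the notice period: 21 calendar days after May 16, 2020 is Jun 6, 2020.
The date on which the repair-or-replace obligation becomes due: 12 business days after Saturday, Jun 6, 2020, skipping weekends — Jun 8, Jun 9, Jun 10, Jun 11, …, Jun 19, Jun 22, Jun 23 — lands on Tuesday, Jun 23, 2020.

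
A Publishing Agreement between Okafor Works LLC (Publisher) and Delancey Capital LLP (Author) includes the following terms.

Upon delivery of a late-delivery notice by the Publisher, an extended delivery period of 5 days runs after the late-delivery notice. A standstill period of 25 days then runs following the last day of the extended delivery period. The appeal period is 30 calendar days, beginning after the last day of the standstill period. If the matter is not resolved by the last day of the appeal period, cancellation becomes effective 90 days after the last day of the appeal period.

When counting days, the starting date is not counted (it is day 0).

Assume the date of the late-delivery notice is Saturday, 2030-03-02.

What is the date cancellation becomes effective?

Adding 5 calendar days to 2030-03-02 gives 2030-03-07, which is the last day of the extended delivery period.
The last day of the standstill period: 2030-03-07 + 25 days = 2030-04-01.
Adding 30 calendar days to 2030-04-01 gives 2030-05-01, which is the last day of the appeal period.
The date cancellation becomes effective: 2030-05-01 + 90 days = 2030-07-30.

2030-07-30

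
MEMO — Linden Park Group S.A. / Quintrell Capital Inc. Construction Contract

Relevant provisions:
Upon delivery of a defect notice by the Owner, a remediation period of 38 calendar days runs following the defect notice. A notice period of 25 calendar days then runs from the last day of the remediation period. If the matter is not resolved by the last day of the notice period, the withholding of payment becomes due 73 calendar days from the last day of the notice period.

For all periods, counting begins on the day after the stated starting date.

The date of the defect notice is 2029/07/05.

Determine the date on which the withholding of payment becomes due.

2029/11/18

The last day of the remediation period: 2029/07/05 + 38 days = 2029/08/12.
Adding 25 calendar days to 2029/08/12 gives 2029/09/06, which is the last day of the notice period.
Adding 73 calendar days to 2029/09/06 gives 2029/11/18, which is the date on which the withholding of payment becomes due.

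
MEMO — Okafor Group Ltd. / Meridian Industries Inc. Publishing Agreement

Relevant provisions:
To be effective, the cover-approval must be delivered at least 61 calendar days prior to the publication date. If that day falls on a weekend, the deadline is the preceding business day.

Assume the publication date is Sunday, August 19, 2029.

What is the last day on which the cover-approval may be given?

June 19, 2029

Counting back 61 calendar days from August 19, 2029 gives June 19, 2029. That is a Tuesday, so no adjustment is needed.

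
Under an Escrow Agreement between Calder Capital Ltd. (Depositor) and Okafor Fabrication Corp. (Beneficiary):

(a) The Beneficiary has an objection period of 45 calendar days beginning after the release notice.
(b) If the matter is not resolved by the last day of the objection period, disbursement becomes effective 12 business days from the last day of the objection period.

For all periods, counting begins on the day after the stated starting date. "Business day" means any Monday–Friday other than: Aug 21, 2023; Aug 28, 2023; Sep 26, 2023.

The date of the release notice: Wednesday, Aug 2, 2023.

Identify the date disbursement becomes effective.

Oct 4, 2023

The last day of the objection period: 45 calendar days after Aug 2, 2023 is Sep 16, 2023.
From Saturday, Sep 16, 2023, 12 business days (Sep 18, Sep 19, Sep 20, Sep 21, …, Oct 2, Oct 3, Oct 4, skipping weekends and the listed holiday on Sep 26) brings us to Wednesday, Oct 4, 2023, which is the date disbursement becomes effective.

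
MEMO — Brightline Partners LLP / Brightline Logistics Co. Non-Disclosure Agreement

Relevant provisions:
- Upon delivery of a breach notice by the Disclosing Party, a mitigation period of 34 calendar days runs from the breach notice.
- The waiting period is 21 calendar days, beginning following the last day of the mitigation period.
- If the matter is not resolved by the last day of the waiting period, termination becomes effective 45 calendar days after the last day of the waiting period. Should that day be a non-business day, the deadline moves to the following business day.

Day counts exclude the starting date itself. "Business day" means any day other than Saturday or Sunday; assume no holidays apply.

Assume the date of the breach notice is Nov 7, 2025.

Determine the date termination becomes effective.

The last day of the mitigation period: 34 calendar days after Nov 7, 2025 is Dec 11, 2025.
The last day of the waiting period: Dec 11, 2025 + 21 days = Jan 1, 2026.
The date termination becomes effective: 45 calendar days after Jan 1, 2026 is Feb 15, 2026. That falls on a Sunday, so it rolls to the next business day, Monday, Feb 16, 2026.

Feb 16, 2026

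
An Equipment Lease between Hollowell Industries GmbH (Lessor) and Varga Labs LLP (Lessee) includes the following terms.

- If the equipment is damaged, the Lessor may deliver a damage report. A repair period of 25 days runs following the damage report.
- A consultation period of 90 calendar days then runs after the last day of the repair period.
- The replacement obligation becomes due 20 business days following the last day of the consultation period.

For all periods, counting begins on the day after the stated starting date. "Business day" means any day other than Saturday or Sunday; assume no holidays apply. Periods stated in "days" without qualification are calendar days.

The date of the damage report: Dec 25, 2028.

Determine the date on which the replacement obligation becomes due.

May 17, 2029

The last day of the repair period: 25 calendar days after Dec 25, 2028 is Jan 19, 2029.
The last day of the consultation period: Jan 19, 2029 + 90 days = Apr 19, 2029.
The date on which the replacement obligation becomes due: 20 business days after Thursday, Apr 19, 2029, skipping weekends — Apr 20, Apr 23, Apr 24, Apr 25, …, May 15, May 16, May 17 — lands on Thursday, May 17, 2029.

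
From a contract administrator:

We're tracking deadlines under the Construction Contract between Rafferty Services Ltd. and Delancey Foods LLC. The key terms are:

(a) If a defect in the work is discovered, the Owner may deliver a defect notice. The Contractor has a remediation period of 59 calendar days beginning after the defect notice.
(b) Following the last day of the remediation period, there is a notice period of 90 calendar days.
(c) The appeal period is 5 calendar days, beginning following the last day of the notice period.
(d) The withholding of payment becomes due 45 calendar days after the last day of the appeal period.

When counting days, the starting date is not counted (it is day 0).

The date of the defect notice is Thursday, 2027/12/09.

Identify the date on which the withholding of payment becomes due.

Adding 59 calendar days to 2027/12/09 gives 2028/02/06, which is the last day of the remediation period.
Adding 90 calendar days to 2028/02/06 gives 2028/05/06, which is the last day of the notice period.
The last day of the appeal period: 2028/05/06 + 5 days = 2028/05/11.
The date on which the withholding of payment becomes due: 45 calendar days after 2028/05/11 is 2028/06/25.

2028/06/25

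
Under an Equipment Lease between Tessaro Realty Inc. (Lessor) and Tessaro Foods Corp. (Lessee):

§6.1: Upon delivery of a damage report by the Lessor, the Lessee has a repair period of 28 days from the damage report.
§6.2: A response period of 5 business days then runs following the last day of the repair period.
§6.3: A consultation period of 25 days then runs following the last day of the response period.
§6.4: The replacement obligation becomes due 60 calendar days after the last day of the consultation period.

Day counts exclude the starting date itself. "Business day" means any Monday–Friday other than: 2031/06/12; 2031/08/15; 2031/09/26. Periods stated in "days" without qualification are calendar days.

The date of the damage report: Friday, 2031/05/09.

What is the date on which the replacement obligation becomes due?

2031/09/09

Adding 28 calendar days to 2031/05/09 gives 2031/06/06, which is the last day of the repair period.
From Friday, 2031/06/06, 5 business days (Jun 9, Jun 10, Jun 11, Jun 13, Jun 16, skipping weekends and the listed holiday on Jun 12) brings us to Monday, 2031/06/16, which is the last day of the response period.
The last day of the consultation period: 25 calendar days after 2031/06/16 is 2031/07/11.
The date on which the replacement obligation becomes due: 60 calendar days after 2031/07/11 is 2031/09/09.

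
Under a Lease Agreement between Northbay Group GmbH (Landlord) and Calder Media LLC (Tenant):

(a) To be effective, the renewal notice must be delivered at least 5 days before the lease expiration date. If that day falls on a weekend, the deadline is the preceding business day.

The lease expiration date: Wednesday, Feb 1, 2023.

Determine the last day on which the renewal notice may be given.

Counting back 5 calendar days from Feb 1, 2023 gives Jan 27, 2023. That is a Friday, so no adjustment is needed.

Jan 27, 2023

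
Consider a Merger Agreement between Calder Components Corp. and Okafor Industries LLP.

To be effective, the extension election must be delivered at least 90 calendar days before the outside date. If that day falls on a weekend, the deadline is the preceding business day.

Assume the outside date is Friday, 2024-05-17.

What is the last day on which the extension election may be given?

2024-02-16

Counting back 90 calendar days from 2024-05-17 gives 2024-02-17. That is a Saturday, so the deadline moves back to Friday, 2024-02-16.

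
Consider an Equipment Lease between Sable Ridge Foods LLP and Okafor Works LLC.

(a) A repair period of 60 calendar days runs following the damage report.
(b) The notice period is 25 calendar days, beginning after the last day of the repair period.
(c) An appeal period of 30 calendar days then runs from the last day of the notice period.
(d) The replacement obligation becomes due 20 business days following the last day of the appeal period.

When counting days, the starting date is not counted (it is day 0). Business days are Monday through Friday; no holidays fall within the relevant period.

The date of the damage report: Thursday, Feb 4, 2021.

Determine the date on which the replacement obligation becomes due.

Adding 60 calendar days to Feb 4, 2021 gives Apr 5, 2021, which is the last day of the repair period.
Adding 25 calendar days to Apr 5, 2021 gives Apr 30, 2021, which is the last day of the notice period.
The last day of the appeal period: 30 calendar days after Apr 30, 2021 is May 30, 2021.
The date on which the replacement obligation becomes due: counting 20 business days from Sunday, May 30, 2021 (May 31, Jun 1, Jun 2, Jun 3, …, Jun 23, Jun 24, Jun 25, skipping weekends) reaches Friday, Jun 25, 2021.

Jun 25, 2021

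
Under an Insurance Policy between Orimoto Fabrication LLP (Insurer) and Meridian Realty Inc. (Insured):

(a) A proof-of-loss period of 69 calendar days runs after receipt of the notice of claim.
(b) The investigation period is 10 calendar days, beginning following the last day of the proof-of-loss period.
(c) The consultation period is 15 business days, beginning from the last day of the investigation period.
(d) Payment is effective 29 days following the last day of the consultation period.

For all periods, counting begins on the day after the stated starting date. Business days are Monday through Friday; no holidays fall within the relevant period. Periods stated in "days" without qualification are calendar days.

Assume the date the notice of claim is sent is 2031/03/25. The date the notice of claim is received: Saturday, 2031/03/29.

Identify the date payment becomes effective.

The last day of the proof-of-loss period: 69 calendar days after 2031/03/29 is 2031/06/06.
The last day of the investigation period: 2031/06/06 + 10 days = 2031/06/16.
The last day of the consultation period: counting 15 business days from Monday, 2031/06/16 (Jun 17, Jun 18, Jun 19, Jun 20, …, Jul 3, Jul 4, Jul 7, skipping weekends) reaches Monday, 2031/07/07.
The date payment becomes effective: 29 calendar days after 2031/07/07 is 2031/08/05.

2031/08/05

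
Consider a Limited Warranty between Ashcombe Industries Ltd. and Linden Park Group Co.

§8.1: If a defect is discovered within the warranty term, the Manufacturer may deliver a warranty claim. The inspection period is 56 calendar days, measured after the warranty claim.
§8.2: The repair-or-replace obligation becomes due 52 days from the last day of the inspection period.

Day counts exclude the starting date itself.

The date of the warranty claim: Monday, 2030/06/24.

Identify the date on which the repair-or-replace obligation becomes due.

The last day of the inspection period: 2030/06/24 + 56 days = 2030/08/19.
Adding 52 calendar days to 2030/08/19 gives 2030/10/10, which is the date on which the repair-or-replace obligation becomes due.

2030/10/10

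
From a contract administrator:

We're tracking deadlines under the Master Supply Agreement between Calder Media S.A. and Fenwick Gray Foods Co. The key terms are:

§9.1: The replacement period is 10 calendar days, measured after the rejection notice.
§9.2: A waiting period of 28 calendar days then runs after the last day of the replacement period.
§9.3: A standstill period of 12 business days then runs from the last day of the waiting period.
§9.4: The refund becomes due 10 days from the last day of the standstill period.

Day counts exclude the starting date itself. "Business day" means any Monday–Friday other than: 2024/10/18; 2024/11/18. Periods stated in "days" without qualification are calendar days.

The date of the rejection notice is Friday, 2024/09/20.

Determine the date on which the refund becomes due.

Adding 10 calendar days to 2024/09/20 gives 2024/09/30, which is the last day of the replacement period.
The last day of the waiting period: 2024/09/30 + 28 days = 2024/10/28.
The last day of the standstill period: 12 business days after Monday, 2024/10/28, skipping weekends — Oct 29, Oct 30, Oct 31, Nov 1, …, Nov 11, Nov 12, Nov 13 — lands on Wednesday, 2024/11/13.
The date on which the refund becomes due: 10 calendar days after 2024/11/13 is 2024/11/23.

2024/11/23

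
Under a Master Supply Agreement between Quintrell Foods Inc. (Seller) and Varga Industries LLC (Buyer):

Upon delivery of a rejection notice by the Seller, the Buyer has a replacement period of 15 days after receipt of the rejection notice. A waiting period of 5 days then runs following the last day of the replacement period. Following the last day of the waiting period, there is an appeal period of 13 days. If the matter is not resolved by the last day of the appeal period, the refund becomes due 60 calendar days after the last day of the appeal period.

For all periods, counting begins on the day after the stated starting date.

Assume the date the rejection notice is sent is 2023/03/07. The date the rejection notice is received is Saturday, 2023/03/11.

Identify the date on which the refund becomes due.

2023/06/12

Adding 15 calendar days to 2023/03/11 gives 2023/03/26, which is the last day of the replacement period.
The last day of the waiting period: 5 calendar days after 2023/03/26 is 2023/03/31.
The last day of the appeal period: 13 calendar days after 2023/03/31 is 2023/04/13.
The date on which the refund becomes due: 2023/04/13 + 60 days = 2023/06/12.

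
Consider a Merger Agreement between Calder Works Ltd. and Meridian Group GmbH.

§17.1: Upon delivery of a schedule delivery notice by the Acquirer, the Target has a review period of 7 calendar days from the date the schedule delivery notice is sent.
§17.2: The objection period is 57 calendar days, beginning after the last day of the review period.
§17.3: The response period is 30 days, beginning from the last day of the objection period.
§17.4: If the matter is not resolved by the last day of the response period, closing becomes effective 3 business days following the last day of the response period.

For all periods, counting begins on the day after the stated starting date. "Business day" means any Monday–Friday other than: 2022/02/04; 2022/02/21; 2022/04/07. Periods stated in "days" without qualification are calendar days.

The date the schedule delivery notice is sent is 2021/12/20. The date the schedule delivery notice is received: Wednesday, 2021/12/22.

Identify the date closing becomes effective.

2022/03/29

The last day of the review period: 7 calendar days after 2021/12/20 is 2021/12/27.
Adding 57 calendar days to 2021/12/27 gives 2022/02/22, which is the last day of the objection period.
The last day of the response period: 30 calendar days after 2022/02/22 is 2022/03/24.
From Thursday, 2022/03/24, 3 business days (Mar 25, Mar 28, Mar 29, skipping weekends) brings us to Tuesday, 2022/03/29, which is the date closing becomes effective.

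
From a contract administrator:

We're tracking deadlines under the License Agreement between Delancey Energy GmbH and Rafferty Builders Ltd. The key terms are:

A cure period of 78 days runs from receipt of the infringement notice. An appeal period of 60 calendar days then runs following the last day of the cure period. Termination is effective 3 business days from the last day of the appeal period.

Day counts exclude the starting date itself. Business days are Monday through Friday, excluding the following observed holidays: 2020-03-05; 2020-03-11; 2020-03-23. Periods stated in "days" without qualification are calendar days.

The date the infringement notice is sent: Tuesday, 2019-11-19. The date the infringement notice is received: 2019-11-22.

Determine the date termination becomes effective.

2020-04-13

The last day of the cure period: 2019-11-22 + 78 days = 2020-02-08.
The last day of the appeal period: 2020-02-08 + 60 days = 2020-04-08.
From Wednesday, 2020-04-08, 3 business days (Apr 9, Apr 10, Apr 13, skipping weekends) brings us to Monday, 2020-04-13, which is the date termination becomes effective.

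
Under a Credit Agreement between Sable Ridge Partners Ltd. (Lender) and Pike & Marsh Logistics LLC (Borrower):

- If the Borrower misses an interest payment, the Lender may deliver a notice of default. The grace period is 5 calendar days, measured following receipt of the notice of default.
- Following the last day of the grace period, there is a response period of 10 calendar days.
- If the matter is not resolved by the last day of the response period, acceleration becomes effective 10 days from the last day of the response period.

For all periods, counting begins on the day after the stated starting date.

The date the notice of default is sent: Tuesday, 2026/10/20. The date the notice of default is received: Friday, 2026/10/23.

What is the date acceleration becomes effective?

The last day of the grace period: 2026/10/23 + 5 days = 2026/10/28.
Adding 10 calendar days to 2026/10/28 gives 2026/11/07, which is the last day of the response period.
The date acceleration becomes effective: 10 calendar days after 2026/11/07 is 2026/11/17.

2026/11/17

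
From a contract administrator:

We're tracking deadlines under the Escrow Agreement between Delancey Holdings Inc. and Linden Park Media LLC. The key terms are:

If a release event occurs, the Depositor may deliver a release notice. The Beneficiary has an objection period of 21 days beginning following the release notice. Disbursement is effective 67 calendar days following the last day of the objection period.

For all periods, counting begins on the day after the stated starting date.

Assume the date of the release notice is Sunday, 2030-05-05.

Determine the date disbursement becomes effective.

2030-08-01

The last day of the objection period: 21 calendar days after 2030-05-05 is 2030-05-26.
The date disbursement becomes effective: 2030-05-26 + 67 days = 2030-08-01.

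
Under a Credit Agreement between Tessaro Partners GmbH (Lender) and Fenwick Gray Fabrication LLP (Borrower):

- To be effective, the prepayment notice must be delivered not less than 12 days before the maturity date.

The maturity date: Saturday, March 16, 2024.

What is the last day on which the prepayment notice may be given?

March 4, 2024

Counting back 12 calendar days from March 16, 2024 gives March 4, 2024.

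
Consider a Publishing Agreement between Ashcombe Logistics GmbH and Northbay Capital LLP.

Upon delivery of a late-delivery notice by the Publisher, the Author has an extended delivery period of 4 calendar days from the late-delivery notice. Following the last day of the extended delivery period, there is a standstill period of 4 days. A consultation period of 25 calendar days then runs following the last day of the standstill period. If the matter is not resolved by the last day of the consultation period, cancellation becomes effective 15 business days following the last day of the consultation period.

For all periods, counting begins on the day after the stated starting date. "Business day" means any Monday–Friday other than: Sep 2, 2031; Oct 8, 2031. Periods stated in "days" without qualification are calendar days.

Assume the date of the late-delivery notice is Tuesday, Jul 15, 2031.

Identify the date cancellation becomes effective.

The last day of the extended delivery period: Jul 15, 2031 + 4 days = Jul 19, 2031.
The last day of the standstill period: 4 calendar days after Jul 19, 2031 is Jul 23, 2031.
The last day of the consultation period: Jul 23, 2031 + 25 days = Aug 17, 2031.
The date cancellation becomes effective: 15 business days after Sunday, Aug 17, 2031, skipping weekends and the listed holiday on Sep 2 — Aug 18, Aug 19, Aug 20, Aug 21, …, Sep 4, Sep 5, Sep 8 — lands on Monday, Sep 8, 2031.

Sep 8, 2031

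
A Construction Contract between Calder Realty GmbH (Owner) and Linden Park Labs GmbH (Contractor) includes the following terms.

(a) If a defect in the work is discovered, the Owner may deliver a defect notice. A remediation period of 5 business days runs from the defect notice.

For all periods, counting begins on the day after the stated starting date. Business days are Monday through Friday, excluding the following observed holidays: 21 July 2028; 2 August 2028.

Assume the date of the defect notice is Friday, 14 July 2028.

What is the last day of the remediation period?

24 July 2028

The last day of the remediation period: 5 business days after Friday, 14 July 2028, skipping weekends and the listed holiday on Jul 21 — Jul 17, Jul 18, Jul 19, Jul 20, Jul 24 — lands on Monday, 24 July 2028.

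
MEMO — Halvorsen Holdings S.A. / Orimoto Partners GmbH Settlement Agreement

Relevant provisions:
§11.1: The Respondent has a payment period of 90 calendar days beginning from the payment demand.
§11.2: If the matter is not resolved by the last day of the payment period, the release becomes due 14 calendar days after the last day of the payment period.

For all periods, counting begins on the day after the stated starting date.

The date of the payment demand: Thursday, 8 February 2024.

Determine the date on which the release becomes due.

22 May 2024

The last day of the payment period: 8 February 2024 + 90 days = 8 May 2024.
The date on which the release becomes due: 8 May 2024 + 14 days = 22 May 2024.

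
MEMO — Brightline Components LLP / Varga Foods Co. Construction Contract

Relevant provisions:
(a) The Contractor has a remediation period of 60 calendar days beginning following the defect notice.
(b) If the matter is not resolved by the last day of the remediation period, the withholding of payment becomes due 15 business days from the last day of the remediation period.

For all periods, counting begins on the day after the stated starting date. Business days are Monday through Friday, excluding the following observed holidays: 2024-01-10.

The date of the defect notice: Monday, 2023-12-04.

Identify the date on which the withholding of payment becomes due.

Adding 60 calendar days to 2023-12-04 gives 2024-02-02, which is the last day of the remediation period.
From Friday, 2024-02-02, 15 business days (Feb 5, Feb 6, Feb 7, Feb 8, …, Feb 21, Feb 22, Feb 23, skipping weekends) brings us to Friday, 2024-02-23, which is the date on which the withholding of payment becomes due.

2024-02-23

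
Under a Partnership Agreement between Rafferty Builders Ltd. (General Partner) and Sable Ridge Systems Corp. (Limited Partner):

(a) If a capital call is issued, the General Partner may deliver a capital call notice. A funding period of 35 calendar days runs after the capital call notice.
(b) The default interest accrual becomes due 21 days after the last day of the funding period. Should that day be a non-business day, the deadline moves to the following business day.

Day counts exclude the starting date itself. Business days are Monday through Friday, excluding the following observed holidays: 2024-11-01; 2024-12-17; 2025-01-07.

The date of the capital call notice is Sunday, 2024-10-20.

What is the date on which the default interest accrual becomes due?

The last day of the funding period: 35 calendar days after 2024-10-20 is 2024-11-24.
The date on which the default interest accrual becomes due: 2024-11-24 + 21 days = 2024-12-15. That falls on a Sunday, so it rolls to the next business day, Monday, 2024-12-16.

2024-12-16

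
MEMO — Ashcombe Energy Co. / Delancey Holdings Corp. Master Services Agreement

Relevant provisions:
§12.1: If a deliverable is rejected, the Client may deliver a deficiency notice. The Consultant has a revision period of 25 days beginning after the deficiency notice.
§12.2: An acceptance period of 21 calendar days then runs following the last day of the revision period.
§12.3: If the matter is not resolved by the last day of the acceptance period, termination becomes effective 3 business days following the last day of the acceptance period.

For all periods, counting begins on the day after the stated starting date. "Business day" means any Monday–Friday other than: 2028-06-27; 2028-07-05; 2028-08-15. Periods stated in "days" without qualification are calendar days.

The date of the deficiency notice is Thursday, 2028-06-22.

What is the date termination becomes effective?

2028-08-10

Adding 25 calendar days to 2028-06-22 gives 2028-07-17, which is the last day of the revision period.
The last day of the acceptance period: 21 calendar days after 2028-07-17 is 2028-08-07.
The date termination becomes effective: counting 3 business days from Monday, 2028-08-07 (Aug 8, Aug 9, Aug 10, skipping weekends) reaches Thursday, 2028-08-10.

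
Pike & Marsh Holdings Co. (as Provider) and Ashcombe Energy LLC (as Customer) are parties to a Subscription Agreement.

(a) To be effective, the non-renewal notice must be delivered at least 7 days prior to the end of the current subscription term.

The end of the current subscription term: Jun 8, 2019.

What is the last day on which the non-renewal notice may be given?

Jun 1, 2019

Counting back 7 calendar days from Jun 8, 2019 gives Jun 1, 2019.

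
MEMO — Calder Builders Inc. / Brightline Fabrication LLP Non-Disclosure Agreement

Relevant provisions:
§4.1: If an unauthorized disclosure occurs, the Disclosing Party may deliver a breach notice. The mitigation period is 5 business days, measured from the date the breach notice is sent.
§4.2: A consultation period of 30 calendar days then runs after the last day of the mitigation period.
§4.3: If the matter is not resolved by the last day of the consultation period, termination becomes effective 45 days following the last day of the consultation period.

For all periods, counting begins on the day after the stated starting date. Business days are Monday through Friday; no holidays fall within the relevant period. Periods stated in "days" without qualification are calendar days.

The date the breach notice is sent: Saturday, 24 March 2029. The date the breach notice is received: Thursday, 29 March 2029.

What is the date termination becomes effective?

The last day of the mitigation period: counting 5 business days from Saturday, 24 March 2029 (Mar 26, Mar 27, Mar 28, Mar 29, Mar 30, skipping weekends) reaches Friday, 30 March 2029.
The last day of the consultation period: 30 calendar days after 30 March 2029 is 29 April 2029.
The date termination becomes effective: 45 calendar days after 29 April 2029 is 13 June 2029.

13 June 2029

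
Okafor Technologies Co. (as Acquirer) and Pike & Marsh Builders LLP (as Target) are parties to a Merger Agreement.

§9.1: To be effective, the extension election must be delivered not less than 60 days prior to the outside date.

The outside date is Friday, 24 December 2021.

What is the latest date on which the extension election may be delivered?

Counting back 60 calendar days from 24 December 2021 gives 25 October 2021.

25 October 2021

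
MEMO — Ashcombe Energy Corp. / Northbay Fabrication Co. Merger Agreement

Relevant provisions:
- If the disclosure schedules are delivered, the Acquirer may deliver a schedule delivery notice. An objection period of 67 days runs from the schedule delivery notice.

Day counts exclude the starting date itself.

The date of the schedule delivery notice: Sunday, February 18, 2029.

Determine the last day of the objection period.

April 26, 2029

Adding 67 calendar days to February 18, 2029 gives April 26, 2029, which is the last day of the objection period.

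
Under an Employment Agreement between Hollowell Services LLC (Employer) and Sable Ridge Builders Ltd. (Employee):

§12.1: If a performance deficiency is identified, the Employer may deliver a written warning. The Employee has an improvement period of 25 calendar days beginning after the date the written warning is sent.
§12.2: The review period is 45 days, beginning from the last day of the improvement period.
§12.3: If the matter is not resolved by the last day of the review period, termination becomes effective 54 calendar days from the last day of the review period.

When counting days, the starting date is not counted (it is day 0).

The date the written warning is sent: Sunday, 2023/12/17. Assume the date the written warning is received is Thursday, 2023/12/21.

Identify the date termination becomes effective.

The last day of the improvement period: 2023/12/17 + 25 days = 2024/01/11.
Adding 45 calendar days to 2024/01/11 gives 2024/02/25, which is the last day of the review period.
The date termination becomes effective: 2024/02/25 + 54 days = 2024/04/19.

2024/04/19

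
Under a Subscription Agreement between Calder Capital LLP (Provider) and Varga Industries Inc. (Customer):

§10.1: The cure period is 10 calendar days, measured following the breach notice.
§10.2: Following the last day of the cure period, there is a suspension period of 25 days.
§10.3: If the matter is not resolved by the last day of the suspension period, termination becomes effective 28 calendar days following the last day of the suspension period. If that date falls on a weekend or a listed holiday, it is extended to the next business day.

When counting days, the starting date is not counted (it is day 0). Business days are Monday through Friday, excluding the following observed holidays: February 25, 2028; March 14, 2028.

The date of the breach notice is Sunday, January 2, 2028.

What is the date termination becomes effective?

The last day of the cure period: 10 calendar days after January 2, 2028 is January 12, 2028.
The last day of the suspension period: 25 calendar days after January 12, 2028 is February 6, 2028.
The date termination becomes effective: February 6, 2028 + 28 days = March 5, 2028. That falls on a Sunday, so it rolls to the next business day, Monday, March 6, 2028.

March 6, 2028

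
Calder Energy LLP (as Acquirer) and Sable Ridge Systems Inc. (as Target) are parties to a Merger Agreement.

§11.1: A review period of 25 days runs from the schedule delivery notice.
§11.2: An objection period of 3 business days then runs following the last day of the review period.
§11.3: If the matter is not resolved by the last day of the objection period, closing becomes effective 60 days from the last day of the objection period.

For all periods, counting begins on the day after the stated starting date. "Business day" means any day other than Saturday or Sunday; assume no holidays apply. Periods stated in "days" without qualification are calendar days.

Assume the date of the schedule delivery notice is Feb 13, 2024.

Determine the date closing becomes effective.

May 12, 2024

Adding 25 calendar days to Feb 13, 2024 gives Mar 9, 2024, which is the last day of the review period.
The last day of the objection period: counting 3 business days from Saturday, Mar 9, 2024 (Mar 11, Mar 12, Mar 13, skipping weekends) reaches Wednesday, Mar 13, 2024.
Adding 60 calendar days to Mar 13, 2024 gives May 12, 2024, which is the date closing becomes effective.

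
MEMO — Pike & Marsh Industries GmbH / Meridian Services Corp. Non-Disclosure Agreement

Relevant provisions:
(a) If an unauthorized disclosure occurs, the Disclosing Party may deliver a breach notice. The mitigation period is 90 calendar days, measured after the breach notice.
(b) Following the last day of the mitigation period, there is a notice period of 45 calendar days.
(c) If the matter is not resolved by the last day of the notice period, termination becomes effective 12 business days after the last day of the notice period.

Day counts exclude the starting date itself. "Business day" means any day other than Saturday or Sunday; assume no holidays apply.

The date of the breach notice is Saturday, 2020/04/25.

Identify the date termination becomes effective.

2020/09/23

Adding 90 calendar days to 2020/04/25 gives 2020/07/24, which is the last day of the mitigation period.
The last day of the notice period: 2020/07/24 + 45 days = 2020/09/07.
The date termination becomes effective: 12 business days after Monday, 2020/09/07, skipping weekends — Sep 8, Sep 9, Sep 10, Sep 11, …, Sep 21, Sep 22, Sep 23 — lands on Wednesday, 2020/09/23.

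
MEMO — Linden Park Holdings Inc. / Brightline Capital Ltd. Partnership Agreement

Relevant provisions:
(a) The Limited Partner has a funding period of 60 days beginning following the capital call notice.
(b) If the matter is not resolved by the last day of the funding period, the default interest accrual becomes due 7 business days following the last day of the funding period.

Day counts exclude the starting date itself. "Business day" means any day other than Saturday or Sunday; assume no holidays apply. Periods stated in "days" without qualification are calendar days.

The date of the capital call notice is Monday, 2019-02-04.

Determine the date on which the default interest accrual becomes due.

The last day of the funding period: 2019-02-04 + 60 days = 2019-04-05.
From Friday, 2019-04-05, 7 business days (Apr 8, Apr 9, Apr 10, Apr 11, Apr 12, Apr 15, Apr 16, skipping weekends) brings us to Tuesday, 2019-04-16, which is the date on which the default interest accrual becomes due.

2019-04-16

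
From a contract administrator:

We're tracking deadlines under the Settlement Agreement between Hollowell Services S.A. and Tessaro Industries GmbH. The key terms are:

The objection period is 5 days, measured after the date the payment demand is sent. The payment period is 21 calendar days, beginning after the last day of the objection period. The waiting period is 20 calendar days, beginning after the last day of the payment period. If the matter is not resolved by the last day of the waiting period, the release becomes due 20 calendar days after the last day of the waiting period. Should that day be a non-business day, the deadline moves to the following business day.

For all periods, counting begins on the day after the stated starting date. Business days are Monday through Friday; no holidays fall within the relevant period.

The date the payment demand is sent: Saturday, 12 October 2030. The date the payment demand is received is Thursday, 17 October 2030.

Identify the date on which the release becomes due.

Adding 5 calendar days to 12 October 2030 gives 17 October 2030, which is the last day of the objection period.
Adding 21 calendar days to 17 October 2030 gives 7 November 2030, which is the last day of the payment period.
The last day of the waiting period: 20 calendar days after 7 November 2030 is 27 November 2030.
The date on which the release becomes due: 20 calendar days after 27 November 2030 is 17 December 2030. 17 December 2030 is a Tuesday, so no roll-forward applies.

17 December 2030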